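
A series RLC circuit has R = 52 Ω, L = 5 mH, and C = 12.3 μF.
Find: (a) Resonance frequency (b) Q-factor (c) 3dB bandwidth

Step 1 — Resonance condition Im(Z)=0 gives ω₀ = 1/√(LC).
Step 2 — ω₀ = 1/√(0.005·1.23e-05) = 4032 rad/s.
Step 3 — f₀ = ω₀/(2π) = 641.8 Hz.
Step 4 — Series Q: Q = ω₀L/R = 4032·0.005/52 = 0.3877.
Step 5 — 3dB bandwidth: Δω = ω₀/Q = 1.04e+04 rad/s; BW = Δω/(2π) = 1655 Hz.

(a) f₀ = 641.8 Hz  (b) Q = 0.3877  (c) BW = 1655 Hz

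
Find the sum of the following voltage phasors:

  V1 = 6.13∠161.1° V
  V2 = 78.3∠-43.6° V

Step 1 — Convert each phasor to rectangular form:
  V1 = 6.13·(cos(161.1°) + j·sin(161.1°)) = -5.8 + j1.986 V
  V2 = 78.3·(cos(-43.6°) + j·sin(-43.6°)) = 56.7 - j54 V
Step 2 — Sum components: V_total = 50.9 - j52.01 V.
Step 3 — Convert to polar: |V_total| = 72.78 V, ∠V_total = -45.6°.

V_total = 72.78∠-45.6° V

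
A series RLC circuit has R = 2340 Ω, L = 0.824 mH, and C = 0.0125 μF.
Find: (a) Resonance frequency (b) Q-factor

Step 1 — Resonance condition Im(Z)=0 gives ω₀ = 1/√(LC).
Step 2 — ω₀ = 1/√(0.000824·1.25e-08) = 3.116e+05 rad/s.
Step 3 — f₀ = ω₀/(2π) = 4.959e+04 Hz.
Step 4 — Series Q: Q = ω₀L/R = 3.116e+05·0.000824/2340 = 0.1097.

(a) f₀ = 4.959e+04 Hz  (b) Q = 0.1097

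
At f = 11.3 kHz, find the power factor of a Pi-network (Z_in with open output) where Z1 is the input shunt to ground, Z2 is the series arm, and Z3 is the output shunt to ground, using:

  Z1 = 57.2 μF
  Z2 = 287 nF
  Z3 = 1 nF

Step 1 — Angular frequency: ω = 2π·f = 2π·1.13e+04 = 7.1e+04 rad/s.
Step 2 — Component impedances:
  Z1: Z = 1/(jωC) = -j/(ω·C) = 0 - j0.2462 Ω
  Z2: Z = 1/(jωC) = -j/(ω·C) = 0 - j49.07 Ω
  Z3: Z = 1/(jωC) = -j/(ω·C) = 0 - j1.408e+04 Ω
Step 3 — With open output, the series arm Z2 and the output shunt Z3 appear in series to ground: Z2 + Z3 = 0 - j1.413e+04 Ω.
Step 4 — Parallel with input shunt Z1: Z_in = Z1 || (Z2 + Z3) = 0 - j0.2462 Ω = 0.2462∠-90.0° Ω.
Step 5 — Power factor: PF = cos(φ) = Re(Z)/|Z| = 0/0.2462 = 0.
Step 6 — Type: Im(Z) = -0.2462 ⇒ leading (phase φ = -90.0°).

PF = 0 (leading, φ = -90.0°)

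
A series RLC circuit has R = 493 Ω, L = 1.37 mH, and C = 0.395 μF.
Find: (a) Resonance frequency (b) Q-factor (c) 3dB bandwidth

Step 1 — Resonance condition Im(Z)=0 gives ω₀ = 1/√(LC).
Step 2 — ω₀ = 1/√(0.00137·3.95e-07) = 4.299e+04 rad/s.
Step 3 — f₀ = ω₀/(2π) = 6842 Hz.
Step 4 — Series Q: Q = ω₀L/R = 4.299e+04·0.00137/493 = 0.1195.
Step 5 — 3dB bandwidth: Δω = ω₀/Q = 3.599e+05 rad/s; BW = Δω/(2π) = 5.727e+04 Hz.

(a) f₀ = 6842 Hz  (b) Q = 0.1195  (c) BW = 5.727e+04 Hz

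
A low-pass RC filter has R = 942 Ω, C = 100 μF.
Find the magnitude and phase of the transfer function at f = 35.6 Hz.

Step 1 — Angular frequency: ω = 2π·35.6 = 223.7 rad/s.
Step 2 — Transfer function: H(jω) = 1/(1 + jωRC).
Step 3 — Denominator: 1 + jωRC = 1 + j·223.7·942·0.0001 = 1 + j21.07.
Step 4 — H = 0.002247 - j0.04735.
Step 5 — Magnitude: |H| = 0.04741 (-26.5 dB); phase: φ = -87.3°.

|H| = 0.04741 (-26.5 dB), φ = -87.3°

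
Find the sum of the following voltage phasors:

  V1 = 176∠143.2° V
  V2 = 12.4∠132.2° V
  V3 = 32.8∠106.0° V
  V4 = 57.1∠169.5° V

Step 1 — Convert each phasor to rectangular form:
  V1 = 176·(cos(143.2°) + j·sin(143.2°)) = -140.9 + j105.4 V
  V2 = 12.4·(cos(132.2°) + j·sin(132.2°)) = -8.329 + j9.186 V
  V3 = 32.8·(cos(106.0°) + j·sin(106.0°)) = -9.041 + j31.53 V
  V4 = 57.1·(cos(169.5°) + j·sin(169.5°)) = -56.14 + j10.41 V
Step 2 — Sum components: V_total = -214.4 + j156.5 V.
Step 3 — Convert to polar: |V_total| = 265.5 V, ∠V_total = 143.9°.

V_total = 265.5∠143.9° V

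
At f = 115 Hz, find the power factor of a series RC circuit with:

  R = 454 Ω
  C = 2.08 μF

Step 1 — Angular frequency: ω = 2π·f = 2π·115 = 722.6 rad/s.
Step 2 — Component impedances:
  R: Z = R = 454 Ω
  C: Z = 1/(jωC) = -j/(ω·C) = 0 - j665.4 Ω
Step 3 — Series combination: Z_total = R + C = 454 - j665.4 Ω = 805.5∠-55.7° Ω.
Step 4 — Power factor: PF = cos(φ) = Re(Z)/|Z| = 454/805.5 = 0.5636.
Step 5 — Type: Im(Z) = -665.4 ⇒ leading (phase φ = -55.7°).

PF = 0.5636 (leading, φ = -55.7°)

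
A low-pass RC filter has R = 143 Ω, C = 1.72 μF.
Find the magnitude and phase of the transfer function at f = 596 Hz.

Step 1 — Angular frequency: ω = 2π·596 = 3745 rad/s.
Step 2 — Transfer function: H(jω) = 1/(1 + jωRC).
Step 3 — Denominator: 1 + jωRC = 1 + j·3745·143·1.72e-06 = 1 + j0.9211.
Step 4 — H = 0.541 - j0.4983.
Step 5 — Magnitude: |H| = 0.7355 (-2.7 dB); phase: φ = -42.6°.

|H| = 0.7355 (-2.7 dB), φ = -42.6°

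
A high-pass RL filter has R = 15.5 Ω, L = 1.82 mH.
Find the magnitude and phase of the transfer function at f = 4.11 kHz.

Step 1 — Angular frequency: ω = 2π·4110 = 2.582e+04 rad/s.
Step 2 — Transfer function: H(jω) = jωL/(R + jωL).
Step 3 — Numerator jωL = j·47; denominator R + jωL = 15.5 + j47.
Step 4 — H = 0.9019 + j0.2974.
Step 5 — Magnitude: |H| = 0.9497 (-0.4 dB); phase: φ = 18.3°.

|H| = 0.9497 (-0.4 dB), φ = 18.3°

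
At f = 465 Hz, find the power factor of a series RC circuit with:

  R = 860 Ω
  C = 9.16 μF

Step 1 — Angular frequency: ω = 2π·f = 2π·465 = 2922 rad/s.
Step 2 — Component impedances:
  R: Z = R = 860 Ω
  C: Z = 1/(jωC) = -j/(ω·C) = 0 - j37.37 Ω
Step 3 — Series combination: Z_total = R + C = 860 - j37.37 Ω = 860.8∠-2.5° Ω.
Step 4 — Power factor: PF = cos(φ) = Re(Z)/|Z| = 860/860.8 = 0.9991.
Step 5 — Type: Im(Z) = -37.37 ⇒ leading (phase φ = -2.5°).

PF = 0.9991 (leading, φ = -2.5°)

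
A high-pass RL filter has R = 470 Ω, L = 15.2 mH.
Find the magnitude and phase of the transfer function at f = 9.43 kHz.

Step 1 — Angular frequency: ω = 2π·9430 = 5.925e+04 rad/s.
Step 2 — Transfer function: H(jω) = jωL/(R + jωL).
Step 3 — Numerator jωL = j·900.6; denominator R + jωL = 470 + j900.6.
Step 4 — H = 0.7859 + j0.4102.
Step 5 — Magnitude: |H| = 0.8865 (-1.0 dB); phase: φ = 27.6°.

|H| = 0.8865 (-1.0 dB), φ = 27.6°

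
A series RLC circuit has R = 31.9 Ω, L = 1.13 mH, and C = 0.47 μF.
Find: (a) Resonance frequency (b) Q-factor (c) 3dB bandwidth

Step 1 — Resonance condition Im(Z)=0 gives ω₀ = 1/√(LC).
Step 2 — ω₀ = 1/√(0.00113·4.7e-07) = 4.339e+04 rad/s.
Step 3 — f₀ = ω₀/(2π) = 6906 Hz.
Step 4 — Series Q: Q = ω₀L/R = 4.339e+04·0.00113/31.9 = 1.537.
Step 5 — 3dB bandwidth: Δω = ω₀/Q = 2.823e+04 rad/s; BW = Δω/(2π) = 4493 Hz.

(a) f₀ = 6906 Hz  (b) Q = 1.537  (c) BW = 4493 Hz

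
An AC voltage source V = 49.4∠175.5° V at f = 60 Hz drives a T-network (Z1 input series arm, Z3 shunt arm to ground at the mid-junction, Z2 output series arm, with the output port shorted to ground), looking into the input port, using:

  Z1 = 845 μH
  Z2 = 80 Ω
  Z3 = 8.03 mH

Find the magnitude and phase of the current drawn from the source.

Step 1 — Angular frequency: ω = 2π·f = 2π·60 = 377 rad/s.
Step 2 — Component impedances:
  Z1: Z = jωL = j·377·0.000845 = 0 + j0.3186 Ω
  Z2: Z = R = 80 Ω
  Z3: Z = jωL = j·377·0.00803 = 0 + j3.027 Ω
Step 3 — With the output port shorted to ground, the output series arm Z2 runs from the junction to ground; the shunt arm Z3 also runs from the junction to ground. They appear in parallel: Z3 || Z2 = 0.1144 + j3.023 Ω.
Step 4 — Series with input arm Z1: Z_in = Z1 + (Z3 || Z2) = 0.1144 + j3.341 Ω = 3.343∠88.0° Ω.
Step 5 — Source phasor: V = 49.4∠175.5° V = -49.25 + j3.876 V.
Step 6 — Ohm's law: I = V / Z_total = (-49.25 + j3.876) / (0.1144 + j3.341) = 0.6546 + j14.76 A.
Step 7 — Convert to polar: |I| = 14.78 A, ∠I = 87.5°.

I = 14.78∠87.5° A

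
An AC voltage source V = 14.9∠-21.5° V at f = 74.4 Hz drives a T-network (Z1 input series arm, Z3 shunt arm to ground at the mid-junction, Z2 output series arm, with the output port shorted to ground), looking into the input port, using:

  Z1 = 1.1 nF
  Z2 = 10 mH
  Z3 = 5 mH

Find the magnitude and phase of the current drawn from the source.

Step 1 — Angular frequency: ω = 2π·f = 2π·74.4 = 467.5 rad/s.
Step 2 — Component impedances:
  Z1: Z = 1/(jωC) = -j/(ω·C) = 0 - j1.945e+06 Ω
  Z2: Z = jωL = j·467.5·0.01 = 0 + j4.675 Ω
  Z3: Z = jωL = j·467.5·0.005 = 0 + j2.337 Ω
Step 3 — With the output port shorted to ground, the output series arm Z2 runs from the junction to ground; the shunt arm Z3 also runs from the junction to ground. They appear in parallel: Z3 || Z2 = 0 + j1.558 Ω.
Step 4 — Series with input arm Z1: Z_in = Z1 + (Z3 || Z2) = 0 - j1.945e+06 Ω = 1.945e+06∠-90.0° Ω.
Step 5 — Source phasor: V = 14.9∠-21.5° V = 13.86 - j5.461 V.
Step 6 — Ohm's law: I = V / Z_total = (13.86 - j5.461) / (0 - j1.945e+06) = 2.808e-06 + j7.129e-06 A.
Step 7 — Convert to polar: |I| = 7.662e-06 A, ∠I = 68.5°.

I = 7.662e-06∠68.5° A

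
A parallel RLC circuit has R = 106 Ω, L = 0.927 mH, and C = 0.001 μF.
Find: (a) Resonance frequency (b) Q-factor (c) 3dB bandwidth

Step 1 — Resonance: ω₀ = 1/√(LC) = 1/√(0.000927·1e-09) = 1.039e+06 rad/s.
Step 2 — f₀ = ω₀/(2π) = 1.653e+05 Hz.
Step 3 — Parallel Q: Q = R/(ω₀L) = 106/(1.039e+06·0.000927) = 0.1101.
Step 4 — Bandwidth: Δω = ω₀/Q = 9.434e+06 rad/s; BW = Δω/(2π) = 1.501e+06 Hz.

(a) f₀ = 1.653e+05 Hz  (b) Q = 0.1101  (c) BW = 1.501e+06 Hz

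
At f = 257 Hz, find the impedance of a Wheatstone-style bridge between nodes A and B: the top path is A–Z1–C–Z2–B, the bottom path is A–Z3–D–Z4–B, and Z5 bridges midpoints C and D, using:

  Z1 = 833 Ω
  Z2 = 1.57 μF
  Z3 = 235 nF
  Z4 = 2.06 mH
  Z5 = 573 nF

Step 1 — Angular frequency: ω = 2π·f = 2π·257 = 1615 rad/s.
Step 2 — Component impedances:
  Z1: Z = R = 833 Ω
  Z2: Z = 1/(jωC) = -j/(ω·C) = 0 - j394.4 Ω
  Z3: Z = 1/(jωC) = -j/(ω·C) = 0 - j2635 Ω
  Z4: Z = jωL = j·1615·0.00206 = 0 + j3.326 Ω
  Z5: Z = 1/(jωC) = -j/(ω·C) = 0 - j1081 Ω
Step 3 — Bridge requires nodal analysis (the Z5 bridge couples midpoints C and D, so the two paths cannot be reduced to a simple series/parallel combination). Setting node B to ground and injecting 1 A at node A, the 3-node admittance system at A, C, D solves to V_A = Z_AB = 625.3 - j438.3 Ω = 763.6∠-35.0° Ω.

Z = 625.3 - j438.3 Ω = 763.6∠-35.0° Ω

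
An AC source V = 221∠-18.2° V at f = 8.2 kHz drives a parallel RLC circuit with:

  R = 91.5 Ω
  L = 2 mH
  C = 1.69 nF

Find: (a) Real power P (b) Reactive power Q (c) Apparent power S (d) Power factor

Step 1 — Angular frequency: ω = 2π·f = 2π·8200 = 5.152e+04 rad/s.
Step 2 — Component impedances:
  R: Z = R = 91.5 Ω
  L: Z = jωL = j·5.152e+04·0.002 = 0 + j103 Ω
  C: Z = 1/(jωC) = -j/(ω·C) = 0 - j1.148e+04 Ω
Step 3 — Parallel combination: 1/Z_total = 1/R + 1/L + 1/C; Z_total = 51.57 + j45.38 Ω = 68.69∠41.3° Ω.
Step 4 — Source phasor: V = 221∠-18.2° V = 209.9 - j69.03 V.
Step 5 — Current: I = V / Z = 1.631 - j2.774 A = 3.217∠-59.5° A.
Step 6 — Complex power: S = V·I* = 533.8 + j469.7 VA.
Step 7 — Real power: P = Re(S) = 533.8 W.
Step 8 — Reactive power: Q = Im(S) = 469.7 VAR.
Step 9 — Apparent power: |S| = 711 VA.
Step 10 — Power factor: PF = P/|S| = 0.7507 (lagging).

(a) P = 533.8 W  (b) Q = 469.7 VAR  (c) S = 711 VA  (d) PF = 0.7507 (lagging)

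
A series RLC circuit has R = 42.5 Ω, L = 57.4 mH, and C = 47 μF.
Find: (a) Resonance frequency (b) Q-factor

Step 1 — Resonance condition Im(Z)=0 gives ω₀ = 1/√(LC).
Step 2 — ω₀ = 1/√(0.0574·4.7e-05) = 608.8 rad/s.
Step 3 — f₀ = ω₀/(2π) = 96.9 Hz.
Step 4 — Series Q: Q = ω₀L/R = 608.8·0.0574/42.5 = 0.8223.

(a) f₀ = 96.9 Hz  (b) Q = 0.8223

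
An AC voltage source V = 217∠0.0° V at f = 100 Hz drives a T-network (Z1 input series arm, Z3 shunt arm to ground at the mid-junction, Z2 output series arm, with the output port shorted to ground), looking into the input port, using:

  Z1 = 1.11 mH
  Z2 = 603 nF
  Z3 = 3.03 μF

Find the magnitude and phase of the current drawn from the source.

Step 1 — Angular frequency: ω = 2π·f = 2π·100 = 628.3 rad/s.
Step 2 — Component impedances:
  Z1: Z = jωL = j·628.3·0.00111 = 0 + j0.6974 Ω
  Z2: Z = 1/(jωC) = -j/(ω·C) = 0 - j2639 Ω
  Z3: Z = 1/(jωC) = -j/(ω·C) = 0 - j525.3 Ω
Step 3 — With the output port shorted to ground, the output series arm Z2 runs from the junction to ground; the shunt arm Z3 also runs from the junction to ground. They appear in parallel: Z3 || Z2 = 0 - j438.1 Ω.
Step 4 — Series with input arm Z1: Z_in = Z1 + (Z3 || Z2) = 0 - j437.4 Ω = 437.4∠-90.0° Ω.
Step 5 — Source phasor: V = 217∠0.0° V = 217 V.
Step 6 — Ohm's law: I = V / Z_total = (217) / (0 - j437.4) = 0 + j0.4961 A.
Step 7 — Convert to polar: |I| = 0.4961 A, ∠I = 90.0°.

I = 0.4961∠90.0° A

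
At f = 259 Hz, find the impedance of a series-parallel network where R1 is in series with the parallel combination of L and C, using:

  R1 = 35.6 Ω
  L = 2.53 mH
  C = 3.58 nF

Step 1 — Angular frequency: ω = 2π·f = 2π·259 = 1627 rad/s.
Step 2 — Component impedances:
  R1: Z = R = 35.6 Ω
  L: Z = jωL = j·1627·0.00253 = 0 + j4.117 Ω
  C: Z = 1/(jωC) = -j/(ω·C) = 0 - j1.716e+05 Ω
Step 3 — Parallel branch: L || C = 1/(1/L + 1/C) = 0 + j4.117 Ω.
Step 4 — Series with R1: Z_total = R1 + (L || C) = 35.6 + j4.117 Ω = 35.84∠6.6° Ω.

Z = 35.6 + j4.117 Ω = 35.84∠6.6° Ω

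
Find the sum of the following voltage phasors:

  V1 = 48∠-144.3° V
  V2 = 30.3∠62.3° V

Step 1 — Convert each phasor to rectangular form:
  V1 = 48·(cos(-144.3°) + j·sin(-144.3°)) = -38.98 - j28.01 V
  V2 = 30.3·(cos(62.3°) + j·sin(62.3°)) = 14.08 + j26.83 V
Step 2 — Sum components: V_total = -24.9 - j1.183 V.
Step 3 — Convert to polar: |V_total| = 24.92 V, ∠V_total = -177.3°.

V_total = 24.92∠-177.3° V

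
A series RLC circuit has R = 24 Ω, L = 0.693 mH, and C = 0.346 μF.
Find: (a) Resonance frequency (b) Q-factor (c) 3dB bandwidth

Step 1 — Resonance: ω₀ = 1/√(LC) = 1/√(0.000693·3.46e-07) = 6.458e+04 rad/s.
Step 2 — f₀ = ω₀/(2π) = 1.028e+04 Hz.
Step 3 — Series Q: Q = ω₀L/R = 6.458e+04·0.000693/24 = 1.865.
Step 4 — Bandwidth: Δω = ω₀/Q = 3.463e+04 rad/s; BW = Δω/(2π) = 5512 Hz.

(a) f₀ = 1.028e+04 Hz  (b) Q = 1.865  (c) BW = 5512 Hz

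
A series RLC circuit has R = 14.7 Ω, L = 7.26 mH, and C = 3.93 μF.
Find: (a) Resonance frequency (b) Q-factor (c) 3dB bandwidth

Step 1 — Resonance condition Im(Z)=0 gives ω₀ = 1/√(LC).
Step 2 — ω₀ = 1/√(0.00726·3.93e-06) = 5920 rad/s.
Step 3 — f₀ = ω₀/(2π) = 942.2 Hz.
Step 4 — Series Q: Q = ω₀L/R = 5920·0.00726/14.7 = 2.924.
Step 5 — 3dB bandwidth: Δω = ω₀/Q = 2025 rad/s; BW = Δω/(2π) = 322.3 Hz.

(a) f₀ = 942.2 Hz  (b) Q = 2.924  (c) BW = 322.3 Hz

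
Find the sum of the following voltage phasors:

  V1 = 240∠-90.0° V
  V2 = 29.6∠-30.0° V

Step 1 — Convert each phasor to rectangular form:
  V1 = 240·(cos(-90.0°) + j·sin(-90.0°)) = 0 - j240 V
  V2 = 29.6·(cos(-30.0°) + j·sin(-30.0°)) = 25.63 - j14.8 V
Step 2 — Sum components: V_total = 25.63 - j254.8 V.
Step 3 — Convert to polar: |V_total| = 256.1 V, ∠V_total = -84.3°.

V_total = 256.1∠-84.3° V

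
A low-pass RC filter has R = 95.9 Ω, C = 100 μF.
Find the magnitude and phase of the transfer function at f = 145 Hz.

Step 1 — Angular frequency: ω = 2π·145 = 911.1 rad/s.
Step 2 — Transfer function: H(jω) = 1/(1 + jωRC).
Step 3 — Denominator: 1 + jωRC = 1 + j·911.1·95.9·0.0001 = 1 + j8.737.
Step 4 — H = 0.01293 - j0.113.
Step 5 — Magnitude: |H| = 0.1137 (-18.9 dB); phase: φ = -83.5°.

|H| = 0.1137 (-18.9 dB), φ = -83.5°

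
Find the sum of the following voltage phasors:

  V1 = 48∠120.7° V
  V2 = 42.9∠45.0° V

Step 1 — Convert each phasor to rectangular form:
  V1 = 48·(cos(120.7°) + j·sin(120.7°)) = -24.51 + j41.27 V
  V2 = 42.9·(cos(45.0°) + j·sin(45.0°)) = 30.33 + j30.33 V
Step 2 — Sum components: V_total = 5.829 + j71.61 V.
Step 3 — Convert to polar: |V_total| = 71.84 V, ∠V_total = 85.3°.

V_total = 71.84∠85.3° V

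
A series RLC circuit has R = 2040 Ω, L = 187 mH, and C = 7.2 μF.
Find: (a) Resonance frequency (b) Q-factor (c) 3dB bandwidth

Step 1 — Resonance: ω₀ = 1/√(LC) = 1/√(0.187·7.2e-06) = 861.8 rad/s.
Step 2 — f₀ = ω₀/(2π) = 137.2 Hz.
Step 3 — Series Q: Q = ω₀L/R = 861.8·0.187/2040 = 0.079.
Step 4 — Bandwidth: Δω = ω₀/Q = 1.091e+04 rad/s; BW = Δω/(2π) = 1736 Hz.

(a) f₀ = 137.2 Hz  (b) Q = 0.079  (c) BW = 1736 Hz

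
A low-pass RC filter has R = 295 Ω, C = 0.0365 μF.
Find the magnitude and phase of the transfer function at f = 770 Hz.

Step 1 — Angular frequency: ω = 2π·770 = 4838 rad/s.
Step 2 — Transfer function: H(jω) = 1/(1 + jωRC).
Step 3 — Denominator: 1 + jωRC = 1 + j·4838·295·3.65e-08 = 1 + j0.05209.
Step 4 — H = 0.9973 - j0.05195.
Step 5 — Magnitude: |H| = 0.9986 (-0.0 dB); phase: φ = -3.0°.

|H| = 0.9986 (-0.0 dB), φ = -3.0°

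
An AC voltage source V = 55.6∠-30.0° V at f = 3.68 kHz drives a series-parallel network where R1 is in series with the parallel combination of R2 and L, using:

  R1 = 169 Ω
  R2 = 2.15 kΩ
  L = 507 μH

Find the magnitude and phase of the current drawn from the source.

Step 1 — Angular frequency: ω = 2π·f = 2π·3680 = 2.312e+04 rad/s.
Step 2 — Component impedances:
  R1: Z = R = 169 Ω
  R2: Z = R = 2150 Ω
  L: Z = jωL = j·2.312e+04·0.000507 = 0 + j11.72 Ω
Step 3 — Parallel branch: R2 || L = 1/(1/R2 + 1/L) = 0.06392 + j11.72 Ω.
Step 4 — Series with R1: Z_total = R1 + (R2 || L) = 169.1 + j11.72 Ω = 169.5∠4.0° Ω.
Step 5 — Source phasor: V = 55.6∠-30.0° V = 48.15 - j27.8 V.
Step 6 — Ohm's law: I = V / Z_total = (48.15 - j27.8) / (169.1 + j11.72) = 0.2721 - j0.1833 A.
Step 7 — Convert to polar: |I| = 0.3281 A, ∠I = -34.0°.

I = 0.3281∠-34.0° A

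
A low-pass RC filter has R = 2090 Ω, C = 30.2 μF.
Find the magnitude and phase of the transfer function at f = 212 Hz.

Step 1 — Angular frequency: ω = 2π·212 = 1332 rad/s.
Step 2 — Transfer function: H(jω) = 1/(1 + jωRC).
Step 3 — Denominator: 1 + jωRC = 1 + j·1332·2090·3.02e-05 = 1 + j84.08.
Step 4 — H = 0.0001414 - j0.01189.
Step 5 — Magnitude: |H| = 0.01189 (-38.5 dB); phase: φ = -89.3°.

|H| = 0.01189 (-38.5 dB), φ = -89.3°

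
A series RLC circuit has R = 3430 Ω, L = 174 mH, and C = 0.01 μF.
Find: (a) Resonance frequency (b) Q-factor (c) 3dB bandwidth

Step 1 — Resonance: ω₀ = 1/√(LC) = 1/√(0.174·1e-08) = 2.397e+04 rad/s.
Step 2 — f₀ = ω₀/(2π) = 3815 Hz.
Step 3 — Series Q: Q = ω₀L/R = 2.397e+04·0.174/3430 = 1.216.
Step 4 — Bandwidth: Δω = ω₀/Q = 1.971e+04 rad/s; BW = Δω/(2π) = 3137 Hz.

(a) f₀ = 3815 Hz  (b) Q = 1.216  (c) BW = 3137 Hz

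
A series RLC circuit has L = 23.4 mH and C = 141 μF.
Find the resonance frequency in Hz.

Step 1 — Resonance condition Im(Z)=0 gives ω₀ = 1/√(LC).
Step 2 — ω₀ = 1/√(0.0234·0.000141) = 550.5 rad/s.
Step 3 — f₀ = ω₀/(2π) = 87.62 Hz.

f₀ = 87.62 Hz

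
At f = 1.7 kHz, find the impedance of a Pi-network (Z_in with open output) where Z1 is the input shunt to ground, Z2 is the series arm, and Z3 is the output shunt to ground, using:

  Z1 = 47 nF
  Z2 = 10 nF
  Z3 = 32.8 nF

Step 1 — Angular frequency: ω = 2π·f = 2π·1700 = 1.068e+04 rad/s.
Step 2 — Component impedances:
  Z1: Z = 1/(jωC) = -j/(ω·C) = 0 - j1992 Ω
  Z2: Z = 1/(jωC) = -j/(ω·C) = 0 - j9362 Ω
  Z3: Z = 1/(jωC) = -j/(ω·C) = 0 - j2854 Ω
Step 3 — With open output, the series arm Z2 and the output shunt Z3 appear in series to ground: Z2 + Z3 = 0 - j1.222e+04 Ω.
Step 4 — Parallel with input shunt Z1: Z_in = Z1 || (Z2 + Z3) = 0 - j1713 Ω = 1713∠-90.0° Ω.

Z = 0 - j1713 Ω = 1713∠-90.0° Ω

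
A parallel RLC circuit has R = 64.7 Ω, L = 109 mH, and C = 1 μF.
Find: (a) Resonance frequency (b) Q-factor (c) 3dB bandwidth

Step 1 — Resonance: ω₀ = 1/√(LC) = 1/√(0.109·1e-06) = 3029 rad/s.
Step 2 — f₀ = ω₀/(2π) = 482.1 Hz.
Step 3 — Parallel Q: Q = R/(ω₀L) = 64.7/(3029·0.109) = 0.196.
Step 4 — Bandwidth: Δω = ω₀/Q = 1.546e+04 rad/s; BW = Δω/(2π) = 2460 Hz.

(a) f₀ = 482.1 Hz  (b) Q = 0.196  (c) BW = 2460 Hz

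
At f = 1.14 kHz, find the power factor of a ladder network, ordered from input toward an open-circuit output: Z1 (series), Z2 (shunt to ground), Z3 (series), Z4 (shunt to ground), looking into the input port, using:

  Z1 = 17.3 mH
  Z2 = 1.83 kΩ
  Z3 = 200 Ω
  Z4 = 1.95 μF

Step 1 — Angular frequency: ω = 2π·f = 2π·1140 = 7163 rad/s.
Step 2 — Component impedances:
  Z1: Z = jωL = j·7163·0.0173 = 0 + j123.9 Ω
  Z2: Z = R = 1830 Ω
  Z3: Z = R = 200 Ω
  Z4: Z = 1/(jωC) = -j/(ω·C) = 0 - j71.59 Ω
Step 3 — Ladder network (open output): work backward from the far end, alternating series and parallel combinations. Z_in = 182.3 + j65.81 Ω = 193.9∠19.8° Ω.
Step 4 — Power factor: PF = cos(φ) = Re(Z)/|Z| = 182.35/193.86 = 0.9406.
Step 5 — Type: Im(Z) = 65.81 ⇒ lagging (phase φ = 19.8°).

PF = 0.9406 (lagging, φ = 19.8°)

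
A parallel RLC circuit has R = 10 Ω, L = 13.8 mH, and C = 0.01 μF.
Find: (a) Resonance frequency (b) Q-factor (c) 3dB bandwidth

Step 1 — Resonance: ω₀ = 1/√(LC) = 1/√(0.0138·1e-08) = 8.513e+04 rad/s.
Step 2 — f₀ = ω₀/(2π) = 1.355e+04 Hz.
Step 3 — Parallel Q: Q = R/(ω₀L) = 10/(8.513e+04·0.0138) = 0.008513.
Step 4 — Bandwidth: Δω = ω₀/Q = 1e+07 rad/s; BW = Δω/(2π) = 1.592e+06 Hz.

(a) f₀ = 1.355e+04 Hz  (b) Q = 0.008513  (c) BW = 1.592e+06 Hz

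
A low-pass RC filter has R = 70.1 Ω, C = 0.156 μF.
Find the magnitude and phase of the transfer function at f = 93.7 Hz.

Step 1 — Angular frequency: ω = 2π·93.7 = 588.7 rad/s.
Step 2 — Transfer function: H(jω) = 1/(1 + jωRC).
Step 3 — Denominator: 1 + jωRC = 1 + j·588.7·70.1·1.56e-07 = 1 + j0.006438.
Step 4 — H = 1 - j0.006438.
Step 5 — Magnitude: |H| = 1 (-0.0 dB); phase: φ = -0.4°.

|H| = 1 (-0.0 dB), φ = -0.4°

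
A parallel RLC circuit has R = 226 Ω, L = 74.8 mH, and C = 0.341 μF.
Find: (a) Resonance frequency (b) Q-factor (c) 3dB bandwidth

Step 1 — Resonance: ω₀ = 1/√(LC) = 1/√(0.0748·3.41e-07) = 6261 rad/s.
Step 2 — f₀ = ω₀/(2π) = 996.5 Hz.
Step 3 — Parallel Q: Q = R/(ω₀L) = 226/(6261·0.0748) = 0.4825.
Step 4 — Bandwidth: Δω = ω₀/Q = 1.298e+04 rad/s; BW = Δω/(2π) = 2065 Hz.

(a) f₀ = 996.5 Hz  (b) Q = 0.4825  (c) BW = 2065 Hz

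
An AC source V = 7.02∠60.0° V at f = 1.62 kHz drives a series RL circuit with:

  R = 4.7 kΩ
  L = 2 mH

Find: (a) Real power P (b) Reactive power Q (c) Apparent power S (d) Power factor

Step 1 — Angular frequency: ω = 2π·f = 2π·1620 = 1.018e+04 rad/s.
Step 2 — Component impedances:
  R: Z = R = 4700 Ω
  L: Z = jωL = j·1.018e+04·0.002 = 0 + j20.36 Ω
Step 3 — Series combination: Z_total = R + L = 4700 + j20.36 Ω = 4700∠0.2° Ω.
Step 4 — Source phasor: V = 7.02∠60.0° V = 3.51 + j6.079 V.
Step 5 — Current: I = V / Z = 0.0007524 + j0.00129 A = 0.001494∠59.8° A.
Step 6 — Complex power: S = V·I* = 0.01048 + j4.541e-05 VA.
Step 7 — Real power: P = Re(S) = 0.01048 W.
Step 8 — Reactive power: Q = Im(S) = 4.541e-05 VAR.
Step 9 — Apparent power: |S| = 0.01049 VA.
Step 10 — Power factor: PF = P/|S| = 1 (lagging).

(a) P = 0.01048 W  (b) Q = 4.541e-05 VAR  (c) S = 0.01049 VA  (d) PF = 1 (lagging)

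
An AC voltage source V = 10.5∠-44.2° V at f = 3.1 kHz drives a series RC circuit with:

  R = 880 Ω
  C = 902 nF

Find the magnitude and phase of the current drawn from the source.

Step 1 — Angular frequency: ω = 2π·f = 2π·3100 = 1.948e+04 rad/s.
Step 2 — Component impedances:
  R: Z = R = 880 Ω
  C: Z = 1/(jωC) = -j/(ω·C) = 0 - j56.92 Ω
Step 3 — Series combination: Z_total = R + C = 880 - j56.92 Ω = 881.8∠-3.7° Ω.
Step 4 — Source phasor: V = 10.5∠-44.2° V = 7.528 - j7.32 V.
Step 5 — Ohm's law: I = V / Z_total = (7.528 - j7.32) / (880 - j56.92) = 0.009054 - j0.007733 A.
Step 6 — Convert to polar: |I| = 0.01191 A, ∠I = -40.5°.

I = 0.01191∠-40.5° A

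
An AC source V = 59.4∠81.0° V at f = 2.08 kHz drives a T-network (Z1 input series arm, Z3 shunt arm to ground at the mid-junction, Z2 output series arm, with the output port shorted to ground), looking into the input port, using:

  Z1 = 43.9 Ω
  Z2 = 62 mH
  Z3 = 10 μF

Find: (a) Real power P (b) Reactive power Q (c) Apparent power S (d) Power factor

Step 1 — Angular frequency: ω = 2π·f = 2π·2080 = 1.307e+04 rad/s.
Step 2 — Component impedances:
  Z1: Z = R = 43.9 Ω
  Z2: Z = jωL = j·1.307e+04·0.062 = 0 + j810.3 Ω
  Z3: Z = 1/(jωC) = -j/(ω·C) = 0 - j7.652 Ω
Step 3 — With the output port shorted to ground, the output series arm Z2 runs from the junction to ground; the shunt arm Z3 also runs from the junction to ground. They appear in parallel: Z3 || Z2 = 0 - j7.725 Ω.
Step 4 — Series with input arm Z1: Z_in = Z1 + (Z3 || Z2) = 43.9 - j7.725 Ω = 44.57∠-10.0° Ω.
Step 5 — Source phasor: V = 59.4∠81.0° V = 9.292 + j58.67 V.
Step 6 — Current: I = V / Z = -0.02278 + j1.332 A = 1.333∠91.0° A.
Step 7 — Complex power: S = V·I* = 77.96 - j13.72 VA.
Step 8 — Real power: P = Re(S) = 77.96 W.
Step 9 — Reactive power: Q = Im(S) = -13.72 VAR.
Step 10 — Apparent power: |S| = 79.16 VA.
Step 11 — Power factor: PF = P/|S| = 0.9849 (leading).

(a) P = 77.96 W  (b) Q = -13.72 VAR  (c) S = 79.16 VA  (d) PF = 0.9849 (leading)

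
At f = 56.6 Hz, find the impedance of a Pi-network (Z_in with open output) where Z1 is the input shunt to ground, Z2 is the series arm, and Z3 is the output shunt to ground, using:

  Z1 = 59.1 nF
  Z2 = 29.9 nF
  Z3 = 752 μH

Step 1 — Angular frequency: ω = 2π·f = 2π·56.6 = 355.6 rad/s.
Step 2 — Component impedances:
  Z1: Z = 1/(jωC) = -j/(ω·C) = 0 - j4.758e+04 Ω
  Z2: Z = 1/(jωC) = -j/(ω·C) = 0 - j9.404e+04 Ω
  Z3: Z = jωL = j·355.6·0.000752 = 0 + j0.2674 Ω
Step 3 — With open output, the series arm Z2 and the output shunt Z3 appear in series to ground: Z2 + Z3 = 0 - j9.404e+04 Ω.
Step 4 — Parallel with input shunt Z1: Z_in = Z1 || (Z2 + Z3) = 0 - j3.159e+04 Ω = 3.159e+04∠-90.0° Ω.

Z = 0 - j3.159e+04 Ω = 3.159e+04∠-90.0° Ω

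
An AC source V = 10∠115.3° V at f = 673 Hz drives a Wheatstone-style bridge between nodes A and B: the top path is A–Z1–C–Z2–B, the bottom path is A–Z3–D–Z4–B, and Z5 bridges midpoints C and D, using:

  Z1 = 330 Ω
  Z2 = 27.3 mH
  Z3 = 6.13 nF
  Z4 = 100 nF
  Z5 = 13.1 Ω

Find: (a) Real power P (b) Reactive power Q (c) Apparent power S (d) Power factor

Step 1 — Angular frequency: ω = 2π·f = 2π·673 = 4229 rad/s.
Step 2 — Component impedances:
  Z1: Z = R = 330 Ω
  Z2: Z = jωL = j·4229·0.0273 = 0 + j115.4 Ω
  Z3: Z = 1/(jωC) = -j/(ω·C) = 0 - j3.858e+04 Ω
  Z4: Z = 1/(jωC) = -j/(ω·C) = 0 - j2365 Ω
  Z5: Z = R = 13.1 Ω
Step 3 — Bridge requires nodal analysis (the Z5 bridge couples midpoints C and D, so the two paths cannot be reduced to a simple series/parallel combination). Setting node B to ground and injecting 1 A at node A, the 3-node admittance system at A, C, D solves to V_A = Z_AB = 330 + j118.6 Ω = 350.7∠19.8° Ω.
Step 4 — Source phasor: V = 10∠115.3° V = -4.274 + j9.041 V.
Step 5 — Current: I = V / Z = -0.002753 + j0.02838 A = 0.02852∠95.5° A.
Step 6 — Complex power: S = V·I* = 0.2684 + j0.09642 VA.
Step 7 — Real power: P = Re(S) = 0.2684 W.
Step 8 — Reactive power: Q = Im(S) = 0.09642 VAR.
Step 9 — Apparent power: |S| = 0.2852 VA.
Step 10 — Power factor: PF = P/|S| = 0.9411 (lagging).

(a) P = 0.2684 W  (b) Q = 0.09642 VAR  (c) S = 0.2852 VA  (d) PF = 0.9411 (lagging)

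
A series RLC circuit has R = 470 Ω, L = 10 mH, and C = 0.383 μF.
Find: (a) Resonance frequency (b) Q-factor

Step 1 — Resonance condition Im(Z)=0 gives ω₀ = 1/√(LC).
Step 2 — ω₀ = 1/√(0.01·3.83e-07) = 1.616e+04 rad/s.
Step 3 — f₀ = ω₀/(2π) = 2572 Hz.
Step 4 — Series Q: Q = ω₀L/R = 1.616e+04·0.01/470 = 0.3438.

(a) f₀ = 2572 Hz  (b) Q = 0.3438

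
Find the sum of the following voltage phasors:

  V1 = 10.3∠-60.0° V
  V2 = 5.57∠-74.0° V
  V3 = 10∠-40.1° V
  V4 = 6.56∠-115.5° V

Step 1 — Convert each phasor to rectangular form:
  V1 = 10.3·(cos(-60.0°) + j·sin(-60.0°)) = 5.15 - j8.92 V
  V2 = 5.57·(cos(-74.0°) + j·sin(-74.0°)) = 1.535 - j5.354 V
  V3 = 10·(cos(-40.1°) + j·sin(-40.1°)) = 7.649 - j6.441 V
  V4 = 6.56·(cos(-115.5°) + j·sin(-115.5°)) = -2.824 - j5.921 V
Step 2 — Sum components: V_total = 11.51 - j26.64 V.
Step 3 — Convert to polar: |V_total| = 29.02 V, ∠V_total = -66.6°.

V_total = 29.02∠-66.6° V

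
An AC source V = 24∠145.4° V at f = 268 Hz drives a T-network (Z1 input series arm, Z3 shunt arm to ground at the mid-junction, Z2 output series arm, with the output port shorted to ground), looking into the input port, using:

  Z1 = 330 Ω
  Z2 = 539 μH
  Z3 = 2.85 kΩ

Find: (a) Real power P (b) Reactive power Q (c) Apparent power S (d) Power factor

Step 1 — Angular frequency: ω = 2π·f = 2π·268 = 1684 rad/s.
Step 2 — Component impedances:
  Z1: Z = R = 330 Ω
  Z2: Z = jωL = j·1684·0.000539 = 0 + j0.9076 Ω
  Z3: Z = R = 2850 Ω
Step 3 — With the output port shorted to ground, the output series arm Z2 runs from the junction to ground; the shunt arm Z3 also runs from the junction to ground. They appear in parallel: Z3 || Z2 = 0.000289 + j0.9076 Ω.
Step 4 — Series with input arm Z1: Z_in = Z1 + (Z3 || Z2) = 330 + j0.9076 Ω = 330∠0.2° Ω.
Step 5 — Source phasor: V = 24∠145.4° V = -19.76 + j13.63 V.
Step 6 — Current: I = V / Z = -0.05975 + j0.04146 A = 0.07273∠145.2° A.
Step 7 — Complex power: S = V·I* = 1.745 + j0.004801 VA.
Step 8 — Real power: P = Re(S) = 1.745 W.
Step 9 — Reactive power: Q = Im(S) = 0.004801 VAR.
Step 10 — Apparent power: |S| = 1.745 VA.
Step 11 — Power factor: PF = P/|S| = 1 (lagging).

(a) P = 1.745 W  (b) Q = 0.004801 VAR  (c) S = 1.745 VA  (d) PF = 1 (lagging)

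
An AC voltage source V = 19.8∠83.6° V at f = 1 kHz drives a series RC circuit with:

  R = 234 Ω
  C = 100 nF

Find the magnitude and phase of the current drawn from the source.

Step 1 — Angular frequency: ω = 2π·f = 2π·1000 = 6283 rad/s.
Step 2 — Component impedances:
  R: Z = R = 234 Ω
  C: Z = 1/(jωC) = -j/(ω·C) = 0 - j1592 Ω
Step 3 — Series combination: Z_total = R + C = 234 - j1592 Ω = 1609∠-81.6° Ω.
Step 4 — Source phasor: V = 19.8∠83.6° V = 2.207 + j19.68 V.
Step 5 — Ohm's law: I = V / Z_total = (2.207 + j19.68) / (234 - j1592) = -0.0119 + j0.003137 A.
Step 6 — Convert to polar: |I| = 0.01231 A, ∠I = 165.2°.

I = 0.01231∠165.2° A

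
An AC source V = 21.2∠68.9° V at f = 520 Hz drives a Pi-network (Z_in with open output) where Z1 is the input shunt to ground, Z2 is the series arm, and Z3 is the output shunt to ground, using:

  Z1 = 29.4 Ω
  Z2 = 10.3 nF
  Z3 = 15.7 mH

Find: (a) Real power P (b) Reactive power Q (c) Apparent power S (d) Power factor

Step 1 — Angular frequency: ω = 2π·f = 2π·520 = 3267 rad/s.
Step 2 — Component impedances:
  Z1: Z = R = 29.4 Ω
  Z2: Z = 1/(jωC) = -j/(ω·C) = 0 - j2.972e+04 Ω
  Z3: Z = jωL = j·3267·0.0157 = 0 + j51.3 Ω
Step 3 — With open output, the series arm Z2 and the output shunt Z3 appear in series to ground: Z2 + Z3 = 0 - j2.966e+04 Ω.
Step 4 — Parallel with input shunt Z1: Z_in = Z1 || (Z2 + Z3) = 29.4 - j0.02914 Ω = 29.4∠-0.1° Ω.
Step 5 — Source phasor: V = 21.2∠68.9° V = 7.632 + j19.78 V.
Step 6 — Current: I = V / Z = 0.2589 + j0.673 A = 0.7211∠69.0° A.
Step 7 — Complex power: S = V·I* = 15.29 - j0.01515 VA.
Step 8 — Real power: P = Re(S) = 15.29 W.
Step 9 — Reactive power: Q = Im(S) = -0.01515 VAR.
Step 10 — Apparent power: |S| = 15.29 VA.
Step 11 — Power factor: PF = P/|S| = 1 (leading).

(a) P = 15.29 W  (b) Q = -0.01515 VAR  (c) S = 15.29 VA  (d) PF = 1 (leading)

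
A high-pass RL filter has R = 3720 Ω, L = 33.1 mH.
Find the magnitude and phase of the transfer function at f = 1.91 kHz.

Step 1 — Angular frequency: ω = 2π·1910 = 1.2e+04 rad/s.
Step 2 — Transfer function: H(jω) = jωL/(R + jωL).
Step 3 — Numerator jωL = j·397.2; denominator R + jωL = 3720 + j397.2.
Step 4 — H = 0.01127 + j0.1056.
Step 5 — Magnitude: |H| = 0.1062 (-19.5 dB); phase: φ = 83.9°.

|H| = 0.1062 (-19.5 dB), φ = 83.9°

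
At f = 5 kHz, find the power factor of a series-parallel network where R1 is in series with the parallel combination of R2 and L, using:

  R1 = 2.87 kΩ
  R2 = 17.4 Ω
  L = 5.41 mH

Step 1 — Angular frequency: ω = 2π·f = 2π·5000 = 3.142e+04 rad/s.
Step 2 — Component impedances:
  R1: Z = R = 2870 Ω
  R2: Z = R = 17.4 Ω
  L: Z = jωL = j·3.142e+04·0.00541 = 0 + j170 Ω
Step 3 — Parallel branch: R2 || L = 1/(1/R2 + 1/L) = 17.22 + j1.763 Ω.
Step 4 — Series with R1: Z_total = R1 + (R2 || L) = 2887 + j1.763 Ω = 2887∠0.0° Ω.
Step 5 — Power factor: PF = cos(φ) = Re(Z)/|Z| = 2887/2887 = 1.
Step 6 — Type: Im(Z) = 1.763 ⇒ lagging (phase φ = 0.0°).

PF = 1 (lagging, φ = 0.0°)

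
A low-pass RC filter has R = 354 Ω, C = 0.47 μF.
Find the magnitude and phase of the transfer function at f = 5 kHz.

Step 1 — Angular frequency: ω = 2π·5000 = 3.142e+04 rad/s.
Step 2 — Transfer function: H(jω) = 1/(1 + jωRC).
Step 3 — Denominator: 1 + jωRC = 1 + j·3.142e+04·354·4.7e-07 = 1 + j5.227.
Step 4 — H = 0.03531 - j0.1846.
Step 5 — Magnitude: |H| = 0.1879 (-14.5 dB); phase: φ = -79.2°.

|H| = 0.1879 (-14.5 dB), φ = -79.2°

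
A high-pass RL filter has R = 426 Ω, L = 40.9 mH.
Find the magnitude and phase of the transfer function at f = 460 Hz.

Step 1 — Angular frequency: ω = 2π·460 = 2890 rad/s.
Step 2 — Transfer function: H(jω) = jωL/(R + jωL).
Step 3 — Numerator jωL = j·118.2; denominator R + jωL = 426 + j118.2.
Step 4 — H = 0.0715 + j0.2577.
Step 5 — Magnitude: |H| = 0.2674 (-11.5 dB); phase: φ = 74.5°.

|H| = 0.2674 (-11.5 dB), φ = 74.5°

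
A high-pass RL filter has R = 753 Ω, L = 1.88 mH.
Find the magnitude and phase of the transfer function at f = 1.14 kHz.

Step 1 — Angular frequency: ω = 2π·1140 = 7163 rad/s.
Step 2 — Transfer function: H(jω) = jωL/(R + jωL).
Step 3 — Numerator jωL = j·13.47; denominator R + jωL = 753 + j13.47.
Step 4 — H = 0.0003197 + j0.01788.
Step 5 — Magnitude: |H| = 0.01788 (-35.0 dB); phase: φ = 89.0°.

|H| = 0.01788 (-35.0 dB), φ = 89.0°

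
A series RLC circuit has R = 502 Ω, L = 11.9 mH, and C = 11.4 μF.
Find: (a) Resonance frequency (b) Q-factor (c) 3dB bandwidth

Step 1 — Resonance: ω₀ = 1/√(LC) = 1/√(0.0119·1.14e-05) = 2715 rad/s.
Step 2 — f₀ = ω₀/(2π) = 432.1 Hz.
Step 3 — Series Q: Q = ω₀L/R = 2715·0.0119/502 = 0.06436.
Step 4 — Bandwidth: Δω = ω₀/Q = 4.218e+04 rad/s; BW = Δω/(2π) = 6714 Hz.

(a) f₀ = 432.1 Hz  (b) Q = 0.06436  (c) BW = 6714 Hz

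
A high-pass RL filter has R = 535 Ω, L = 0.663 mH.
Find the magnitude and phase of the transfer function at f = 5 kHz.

Step 1 — Angular frequency: ω = 2π·5000 = 3.142e+04 rad/s.
Step 2 — Transfer function: H(jω) = jωL/(R + jωL).
Step 3 — Numerator jωL = j·20.83; denominator R + jωL = 535 + j20.83.
Step 4 — H = 0.001513 + j0.03887.
Step 5 — Magnitude: |H| = 0.0389 (-28.2 dB); phase: φ = 87.8°.

|H| = 0.0389 (-28.2 dB), φ = 87.8°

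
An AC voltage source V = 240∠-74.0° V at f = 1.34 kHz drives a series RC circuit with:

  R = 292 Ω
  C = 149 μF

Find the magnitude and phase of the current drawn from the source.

Step 1 — Angular frequency: ω = 2π·f = 2π·1340 = 8419 rad/s.
Step 2 — Component impedances:
  R: Z = R = 292 Ω
  C: Z = 1/(jωC) = -j/(ω·C) = 0 - j0.7971 Ω
Step 3 — Series combination: Z_total = R + C = 292 - j0.7971 Ω = 292∠-0.2° Ω.
Step 4 — Source phasor: V = 240∠-74.0° V = 66.15 - j230.7 V.
Step 5 — Ohm's law: I = V / Z_total = (66.15 - j230.7) / (292 - j0.7971) = 0.2287 - j0.7895 A.
Step 6 — Convert to polar: |I| = 0.8219 A, ∠I = -73.8°.

I = 0.8219∠-73.8° A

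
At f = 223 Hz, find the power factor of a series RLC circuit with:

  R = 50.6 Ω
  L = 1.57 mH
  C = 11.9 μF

Step 1 — Angular frequency: ω = 2π·f = 2π·223 = 1401 rad/s.
Step 2 — Component impedances:
  R: Z = R = 50.6 Ω
  L: Z = jωL = j·1401·0.00157 = 0 + j2.2 Ω
  C: Z = 1/(jωC) = -j/(ω·C) = 0 - j59.97 Ω
Step 3 — Series combination: Z_total = R + L + C = 50.6 - j57.77 Ω = 76.8∠-48.8° Ω.
Step 4 — Power factor: PF = cos(φ) = Re(Z)/|Z| = 50.6/76.8 = 0.6589.
Step 5 — Type: Im(Z) = -57.77 ⇒ leading (phase φ = -48.8°).

PF = 0.6589 (leading, φ = -48.8°)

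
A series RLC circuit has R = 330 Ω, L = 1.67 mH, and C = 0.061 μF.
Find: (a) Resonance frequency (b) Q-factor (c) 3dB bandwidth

Step 1 — Resonance: ω₀ = 1/√(LC) = 1/√(0.00167·6.1e-08) = 9.908e+04 rad/s.
Step 2 — f₀ = ω₀/(2π) = 1.577e+04 Hz.
Step 3 — Series Q: Q = ω₀L/R = 9.908e+04·0.00167/330 = 0.5014.
Step 4 — Bandwidth: Δω = ω₀/Q = 1.976e+05 rad/s; BW = Δω/(2π) = 3.145e+04 Hz.

(a) f₀ = 1.577e+04 Hz  (b) Q = 0.5014  (c) BW = 3.145e+04 Hz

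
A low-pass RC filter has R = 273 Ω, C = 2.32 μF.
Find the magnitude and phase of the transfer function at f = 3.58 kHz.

Step 1 — Angular frequency: ω = 2π·3580 = 2.249e+04 rad/s.
Step 2 — Transfer function: H(jω) = 1/(1 + jωRC).
Step 3 — Denominator: 1 + jωRC = 1 + j·2.249e+04·273·2.32e-06 = 1 + j14.25.
Step 4 — H = 0.004903 - j0.06985.
Step 5 — Magnitude: |H| = 0.07002 (-23.1 dB); phase: φ = -86.0°.

|H| = 0.07002 (-23.1 dB), φ = -86.0°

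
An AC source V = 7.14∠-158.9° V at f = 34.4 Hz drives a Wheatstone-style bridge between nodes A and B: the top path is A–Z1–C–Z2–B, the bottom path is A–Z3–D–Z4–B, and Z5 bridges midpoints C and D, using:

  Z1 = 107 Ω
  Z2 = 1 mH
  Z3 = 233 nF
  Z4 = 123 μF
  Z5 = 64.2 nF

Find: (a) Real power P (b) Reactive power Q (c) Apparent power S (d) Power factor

Step 1 — Angular frequency: ω = 2π·f = 2π·34.4 = 216.1 rad/s.
Step 2 — Component impedances:
  Z1: Z = R = 107 Ω
  Z2: Z = jωL = j·216.1·0.001 = 0 + j0.2161 Ω
  Z3: Z = 1/(jωC) = -j/(ω·C) = 0 - j1.986e+04 Ω
  Z4: Z = 1/(jωC) = -j/(ω·C) = 0 - j37.61 Ω
  Z5: Z = 1/(jωC) = -j/(ω·C) = 0 - j7.207e+04 Ω
Step 3 — Bridge requires nodal analysis (the Z5 bridge couples midpoints C and D, so the two paths cannot be reduced to a simple series/parallel combination). Setting node B to ground and injecting 1 A at node A, the 3-node admittance system at A, C, D solves to V_A = Z_AB = 107 - j0.3594 Ω = 107∠-0.2° Ω.
Step 4 — Source phasor: V = 7.14∠-158.9° V = -6.661 - j2.57 V.
Step 5 — Current: I = V / Z = -0.06217 - j0.02423 A = 0.06673∠-158.7° A.
Step 6 — Complex power: S = V·I* = 0.4764 - j0.0016 VA.
Step 7 — Real power: P = Re(S) = 0.4764 W.
Step 8 — Reactive power: Q = Im(S) = -0.0016 VAR.
Step 9 — Apparent power: |S| = 0.4764 VA.
Step 10 — Power factor: PF = P/|S| = 1 (leading).

(a) P = 0.4764 W  (b) Q = -0.0016 VAR  (c) S = 0.4764 VA  (d) PF = 1 (leading)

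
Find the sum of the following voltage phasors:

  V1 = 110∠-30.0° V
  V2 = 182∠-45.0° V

Step 1 — Convert each phasor to rectangular form:
  V1 = 110·(cos(-30.0°) + j·sin(-30.0°)) = 95.26 - j55 V
  V2 = 182·(cos(-45.0°) + j·sin(-45.0°)) = 128.7 - j128.7 V
Step 2 — Sum components: V_total = 224 - j183.7 V.
Step 3 — Convert to polar: |V_total| = 289.7 V, ∠V_total = -39.4°.

V_total = 289.7∠-39.4° V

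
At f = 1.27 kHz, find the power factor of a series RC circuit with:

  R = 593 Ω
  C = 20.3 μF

Step 1 — Angular frequency: ω = 2π·f = 2π·1270 = 7980 rad/s.
Step 2 — Component impedances:
  R: Z = R = 593 Ω
  C: Z = 1/(jωC) = -j/(ω·C) = 0 - j6.173 Ω
Step 3 — Series combination: Z_total = R + C = 593 - j6.173 Ω = 593∠-0.6° Ω.
Step 4 — Power factor: PF = cos(φ) = Re(Z)/|Z| = 593/593.03 = 0.9999.
Step 5 — Type: Im(Z) = -6.173 ⇒ leading (phase φ = -0.6°).

PF = 0.9999 (leading, φ = -0.6°)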